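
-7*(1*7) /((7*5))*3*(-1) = 21 /5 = 4.20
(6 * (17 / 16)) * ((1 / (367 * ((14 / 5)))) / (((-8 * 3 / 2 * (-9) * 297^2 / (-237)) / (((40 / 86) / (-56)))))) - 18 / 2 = -235731289690201 / 26192365524864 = -9.00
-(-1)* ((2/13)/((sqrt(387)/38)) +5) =76* sqrt(43)/1677 +5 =5.30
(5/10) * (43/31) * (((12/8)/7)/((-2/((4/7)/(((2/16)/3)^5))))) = -513589248/1519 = -338110.10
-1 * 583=-583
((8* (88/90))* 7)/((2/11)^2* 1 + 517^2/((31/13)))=9242464/18920057445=0.00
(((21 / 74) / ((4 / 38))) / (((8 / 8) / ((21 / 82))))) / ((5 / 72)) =75411 / 7585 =9.94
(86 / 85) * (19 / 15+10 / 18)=7052 / 3825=1.84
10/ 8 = 5/ 4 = 1.25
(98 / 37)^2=9604 / 1369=7.02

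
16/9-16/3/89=1376/801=1.72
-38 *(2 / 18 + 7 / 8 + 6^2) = -50597 / 36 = -1405.47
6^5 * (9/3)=23328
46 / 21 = 2.19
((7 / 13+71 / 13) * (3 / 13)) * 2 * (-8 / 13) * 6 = -1728 / 169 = -10.22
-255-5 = -260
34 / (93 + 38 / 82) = 697 / 1916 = 0.36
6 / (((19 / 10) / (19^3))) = 21660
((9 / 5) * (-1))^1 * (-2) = 18 / 5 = 3.60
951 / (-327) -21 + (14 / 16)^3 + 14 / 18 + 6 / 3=-10276765 / 502272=-20.46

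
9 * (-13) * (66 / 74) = -104.35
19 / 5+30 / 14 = 208 / 35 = 5.94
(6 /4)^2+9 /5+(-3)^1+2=61 /20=3.05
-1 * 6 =-6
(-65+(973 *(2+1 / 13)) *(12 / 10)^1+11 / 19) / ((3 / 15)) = 2915334 / 247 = 11802.97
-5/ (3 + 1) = -5/ 4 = -1.25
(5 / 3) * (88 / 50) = 44 / 15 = 2.93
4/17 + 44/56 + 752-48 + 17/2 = 84909/119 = 713.52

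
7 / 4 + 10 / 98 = 363 / 196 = 1.85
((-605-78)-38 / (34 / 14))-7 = -11996 / 17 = -705.65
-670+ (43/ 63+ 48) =-39143/ 63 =-621.32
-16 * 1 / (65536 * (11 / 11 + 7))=-1 / 32768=-0.00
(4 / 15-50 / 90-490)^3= -10739738204047 / 91125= -117857209.37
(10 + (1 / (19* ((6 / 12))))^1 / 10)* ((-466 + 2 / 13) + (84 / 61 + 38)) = -64323738 / 15067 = -4269.18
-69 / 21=-23 / 7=-3.29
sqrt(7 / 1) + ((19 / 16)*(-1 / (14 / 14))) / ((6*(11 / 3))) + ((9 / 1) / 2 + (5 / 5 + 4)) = sqrt(7) + 3325 / 352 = 12.09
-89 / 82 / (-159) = 89 / 13038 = 0.01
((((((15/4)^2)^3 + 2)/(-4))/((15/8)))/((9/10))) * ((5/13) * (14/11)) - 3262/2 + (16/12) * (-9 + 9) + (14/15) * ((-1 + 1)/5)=-3623171587/1976832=-1832.82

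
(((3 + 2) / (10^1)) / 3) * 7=1.17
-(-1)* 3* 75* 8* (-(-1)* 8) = 14400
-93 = -93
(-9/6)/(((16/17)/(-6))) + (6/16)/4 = 309/32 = 9.66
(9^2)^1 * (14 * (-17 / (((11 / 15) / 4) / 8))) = -9253440 / 11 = -841221.82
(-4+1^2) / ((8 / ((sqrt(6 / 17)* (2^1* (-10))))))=15* sqrt(102) / 34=4.46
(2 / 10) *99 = 99 / 5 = 19.80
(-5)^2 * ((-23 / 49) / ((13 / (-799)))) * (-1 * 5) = -2297125 / 637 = -3606.16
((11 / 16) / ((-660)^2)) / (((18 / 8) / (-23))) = -23 / 1425600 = -0.00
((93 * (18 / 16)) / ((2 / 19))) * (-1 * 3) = -47709 / 16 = -2981.81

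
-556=-556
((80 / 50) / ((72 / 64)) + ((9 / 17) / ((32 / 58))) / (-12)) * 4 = 65717 / 12240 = 5.37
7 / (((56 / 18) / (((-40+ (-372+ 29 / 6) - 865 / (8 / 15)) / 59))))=-146091 / 1888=-77.38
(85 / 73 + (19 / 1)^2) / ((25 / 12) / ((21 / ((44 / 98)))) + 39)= 163228212 / 17597453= 9.28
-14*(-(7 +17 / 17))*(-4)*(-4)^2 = -7168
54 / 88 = 27 / 44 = 0.61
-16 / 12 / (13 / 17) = -68 / 39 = -1.74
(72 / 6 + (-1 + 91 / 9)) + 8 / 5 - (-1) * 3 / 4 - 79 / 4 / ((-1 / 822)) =2926433 / 180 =16257.96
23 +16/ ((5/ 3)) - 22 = 53/ 5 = 10.60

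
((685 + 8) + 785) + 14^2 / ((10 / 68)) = 14054 / 5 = 2810.80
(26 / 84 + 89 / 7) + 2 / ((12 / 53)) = 21.86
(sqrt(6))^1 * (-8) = -8 * sqrt(6) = -19.60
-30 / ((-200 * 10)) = 3 / 200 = 0.02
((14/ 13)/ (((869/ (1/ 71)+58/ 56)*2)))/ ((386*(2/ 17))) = 833/ 4334550909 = 0.00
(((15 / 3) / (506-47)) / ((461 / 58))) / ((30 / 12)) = 116 / 211599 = 0.00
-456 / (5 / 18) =-8208 / 5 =-1641.60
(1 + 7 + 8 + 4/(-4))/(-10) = -3/2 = -1.50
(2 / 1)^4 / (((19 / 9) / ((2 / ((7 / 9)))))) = 2592 / 133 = 19.49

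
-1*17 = -17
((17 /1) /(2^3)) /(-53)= -17 /424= -0.04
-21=-21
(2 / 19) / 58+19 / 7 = 2.72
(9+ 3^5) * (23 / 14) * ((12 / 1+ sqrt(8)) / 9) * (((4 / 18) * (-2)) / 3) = -736 / 9 - 368 * sqrt(2) / 27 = -101.05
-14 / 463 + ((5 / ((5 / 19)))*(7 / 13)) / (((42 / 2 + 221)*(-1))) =-105623 / 1456598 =-0.07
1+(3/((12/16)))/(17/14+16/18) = 769/265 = 2.90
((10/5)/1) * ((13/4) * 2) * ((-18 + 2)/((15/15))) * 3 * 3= -1872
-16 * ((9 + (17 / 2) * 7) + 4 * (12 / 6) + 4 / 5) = -6184 / 5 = -1236.80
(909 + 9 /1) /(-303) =-306 /101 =-3.03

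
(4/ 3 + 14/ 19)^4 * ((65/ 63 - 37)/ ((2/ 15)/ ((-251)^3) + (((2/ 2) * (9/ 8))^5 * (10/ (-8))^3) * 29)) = 72846554024486920949596160/ 11255160670727381934255009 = 6.47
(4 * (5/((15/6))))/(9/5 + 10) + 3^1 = 217/59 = 3.68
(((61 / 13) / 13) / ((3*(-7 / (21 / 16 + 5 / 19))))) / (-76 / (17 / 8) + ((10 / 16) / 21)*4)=0.00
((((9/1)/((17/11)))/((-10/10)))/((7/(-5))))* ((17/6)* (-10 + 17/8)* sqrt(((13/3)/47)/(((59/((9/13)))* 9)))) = -495* sqrt(8319)/44368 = -1.02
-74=-74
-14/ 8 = -7/ 4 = -1.75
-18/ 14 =-9/ 7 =-1.29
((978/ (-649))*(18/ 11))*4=-70416/ 7139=-9.86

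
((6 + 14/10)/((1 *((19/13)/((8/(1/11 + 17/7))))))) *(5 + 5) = 296296/1843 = 160.77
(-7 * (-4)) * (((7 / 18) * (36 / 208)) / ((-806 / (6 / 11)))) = -147 / 115258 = -0.00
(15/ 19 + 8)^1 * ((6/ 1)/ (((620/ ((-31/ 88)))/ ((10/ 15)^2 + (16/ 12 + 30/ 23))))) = -4843/ 52440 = -0.09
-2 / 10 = -1 / 5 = -0.20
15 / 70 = 3 / 14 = 0.21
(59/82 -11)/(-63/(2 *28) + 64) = -3372/20623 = -0.16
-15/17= -0.88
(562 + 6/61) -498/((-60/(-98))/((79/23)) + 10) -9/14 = 4311331217/8411900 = 512.53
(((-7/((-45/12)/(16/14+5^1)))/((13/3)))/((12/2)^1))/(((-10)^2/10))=43/975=0.04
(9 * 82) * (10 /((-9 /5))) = -4100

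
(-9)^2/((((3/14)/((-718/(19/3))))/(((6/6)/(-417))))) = 271404/2641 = 102.77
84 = 84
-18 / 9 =-2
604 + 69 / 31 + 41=20064 / 31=647.23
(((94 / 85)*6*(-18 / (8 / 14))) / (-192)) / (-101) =-2961 / 274720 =-0.01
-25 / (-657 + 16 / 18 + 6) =0.04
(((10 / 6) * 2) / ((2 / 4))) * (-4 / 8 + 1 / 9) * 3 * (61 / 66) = -2135 / 297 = -7.19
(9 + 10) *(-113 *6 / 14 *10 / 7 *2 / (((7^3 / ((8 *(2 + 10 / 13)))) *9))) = -4122240 / 218491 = -18.87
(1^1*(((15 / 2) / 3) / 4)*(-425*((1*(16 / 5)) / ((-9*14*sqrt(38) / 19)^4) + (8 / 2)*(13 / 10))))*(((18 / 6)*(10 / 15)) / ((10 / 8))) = -139256205925 / 63011844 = -2210.00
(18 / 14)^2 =81 / 49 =1.65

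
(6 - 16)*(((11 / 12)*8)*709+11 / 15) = -156002 / 3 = -52000.67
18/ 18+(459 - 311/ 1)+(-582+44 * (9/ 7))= -2635/ 7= -376.43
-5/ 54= -0.09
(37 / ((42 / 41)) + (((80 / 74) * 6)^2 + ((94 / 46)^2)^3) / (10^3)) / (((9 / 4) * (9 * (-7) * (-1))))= 154207424525926321 / 603271524803046750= 0.26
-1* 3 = -3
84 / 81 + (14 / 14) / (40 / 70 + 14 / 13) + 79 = 108869 / 1350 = 80.64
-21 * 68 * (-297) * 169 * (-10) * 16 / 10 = -1146809664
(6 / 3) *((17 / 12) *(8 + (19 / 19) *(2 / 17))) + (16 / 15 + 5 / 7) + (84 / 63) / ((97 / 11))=253934 / 10185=24.93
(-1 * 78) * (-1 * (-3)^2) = 702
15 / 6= 5 / 2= 2.50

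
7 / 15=0.47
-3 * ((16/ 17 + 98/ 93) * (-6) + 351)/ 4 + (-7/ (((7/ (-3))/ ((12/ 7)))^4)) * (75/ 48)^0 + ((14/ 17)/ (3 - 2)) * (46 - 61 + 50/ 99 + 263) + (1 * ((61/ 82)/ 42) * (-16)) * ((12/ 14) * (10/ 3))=-369737197188715/ 7046540265996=-52.47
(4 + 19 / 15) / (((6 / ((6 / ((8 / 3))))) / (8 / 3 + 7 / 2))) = 2923 / 240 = 12.18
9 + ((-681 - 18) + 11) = -679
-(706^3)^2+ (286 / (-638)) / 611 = -168781196828850881729 / 1363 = -123830665318305856.00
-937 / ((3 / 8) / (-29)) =217384 / 3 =72461.33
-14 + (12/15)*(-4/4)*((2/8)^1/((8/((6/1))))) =-283/20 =-14.15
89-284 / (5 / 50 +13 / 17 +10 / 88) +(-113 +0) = -1149976 / 3659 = -314.29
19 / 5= 3.80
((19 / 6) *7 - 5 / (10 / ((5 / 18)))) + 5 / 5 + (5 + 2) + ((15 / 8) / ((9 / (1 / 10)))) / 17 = 73511 / 2448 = 30.03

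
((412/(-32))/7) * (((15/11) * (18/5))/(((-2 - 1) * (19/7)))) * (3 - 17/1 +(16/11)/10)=-15.36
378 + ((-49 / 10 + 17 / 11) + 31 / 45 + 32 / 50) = 1861073 / 4950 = 375.97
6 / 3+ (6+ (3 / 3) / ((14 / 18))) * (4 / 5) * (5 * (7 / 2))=104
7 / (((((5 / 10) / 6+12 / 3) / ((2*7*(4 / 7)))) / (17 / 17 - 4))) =-288 / 7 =-41.14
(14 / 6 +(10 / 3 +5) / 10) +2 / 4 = 11 / 3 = 3.67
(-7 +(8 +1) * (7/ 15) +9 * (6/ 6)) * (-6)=-186/ 5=-37.20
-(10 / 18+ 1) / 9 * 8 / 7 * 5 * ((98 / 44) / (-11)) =0.20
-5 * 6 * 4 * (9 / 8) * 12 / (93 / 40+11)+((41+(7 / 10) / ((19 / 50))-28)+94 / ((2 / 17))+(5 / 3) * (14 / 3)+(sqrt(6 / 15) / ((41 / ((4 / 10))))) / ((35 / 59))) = 118 * sqrt(10) / 35875+63804101 / 91143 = 700.05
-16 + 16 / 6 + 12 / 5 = -164 / 15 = -10.93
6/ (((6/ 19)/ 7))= 133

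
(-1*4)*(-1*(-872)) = -3488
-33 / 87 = -11 / 29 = -0.38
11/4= 2.75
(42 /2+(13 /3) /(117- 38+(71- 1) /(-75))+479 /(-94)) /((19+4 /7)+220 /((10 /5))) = 12297285 /99837118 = 0.12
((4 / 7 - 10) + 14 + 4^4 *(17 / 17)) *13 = 23712 / 7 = 3387.43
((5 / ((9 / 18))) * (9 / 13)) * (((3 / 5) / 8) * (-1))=-27 / 52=-0.52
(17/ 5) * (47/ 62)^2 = 37553/ 19220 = 1.95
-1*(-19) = 19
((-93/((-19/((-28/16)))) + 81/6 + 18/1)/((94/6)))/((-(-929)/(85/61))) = 444465/202421668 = 0.00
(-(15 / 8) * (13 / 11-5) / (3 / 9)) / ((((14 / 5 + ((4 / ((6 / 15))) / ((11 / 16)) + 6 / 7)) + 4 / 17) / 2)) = 562275 / 241352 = 2.33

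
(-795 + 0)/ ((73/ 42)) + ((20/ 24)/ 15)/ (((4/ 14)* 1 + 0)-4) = -15627031/ 34164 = -457.41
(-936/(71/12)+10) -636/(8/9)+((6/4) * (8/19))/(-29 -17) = -53596717/62054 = -863.71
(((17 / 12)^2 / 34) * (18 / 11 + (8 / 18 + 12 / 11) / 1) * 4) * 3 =2669 / 1188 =2.25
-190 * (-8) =1520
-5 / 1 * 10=-50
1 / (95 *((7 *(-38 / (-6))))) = 3 / 12635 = 0.00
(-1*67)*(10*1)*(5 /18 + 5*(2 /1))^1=-61975 /9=-6886.11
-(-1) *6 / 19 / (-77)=-6 / 1463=-0.00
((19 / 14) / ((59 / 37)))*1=703 / 826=0.85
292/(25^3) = 292/15625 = 0.02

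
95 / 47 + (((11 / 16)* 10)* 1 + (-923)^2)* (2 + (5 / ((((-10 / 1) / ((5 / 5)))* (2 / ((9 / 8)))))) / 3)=19540025549 / 12032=1624004.78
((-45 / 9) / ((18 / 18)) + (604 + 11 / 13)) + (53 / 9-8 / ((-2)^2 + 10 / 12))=2049643 / 3393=604.08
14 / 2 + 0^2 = 7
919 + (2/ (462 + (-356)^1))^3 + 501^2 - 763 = 251157.00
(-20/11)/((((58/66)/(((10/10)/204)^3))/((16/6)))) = -5/7693758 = -0.00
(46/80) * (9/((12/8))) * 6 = 207/10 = 20.70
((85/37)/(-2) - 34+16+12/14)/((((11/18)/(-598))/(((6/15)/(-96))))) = -1699815/22792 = -74.58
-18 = -18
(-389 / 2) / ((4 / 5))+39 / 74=-71809 / 296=-242.60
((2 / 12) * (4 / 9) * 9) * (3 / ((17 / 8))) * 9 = 144 / 17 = 8.47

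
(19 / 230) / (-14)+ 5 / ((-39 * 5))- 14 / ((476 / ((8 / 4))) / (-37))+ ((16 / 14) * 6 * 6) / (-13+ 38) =40462463 / 10674300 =3.79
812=812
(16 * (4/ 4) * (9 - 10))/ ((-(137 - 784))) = -16/ 647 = -0.02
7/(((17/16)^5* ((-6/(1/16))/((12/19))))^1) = -917504/26977283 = -0.03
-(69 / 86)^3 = -328509 / 636056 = -0.52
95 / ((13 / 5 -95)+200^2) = 25 / 10502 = 0.00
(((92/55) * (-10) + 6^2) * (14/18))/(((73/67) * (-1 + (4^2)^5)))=99428/7578051525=0.00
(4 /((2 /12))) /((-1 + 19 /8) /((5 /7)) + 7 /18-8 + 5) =-8640 /247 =-34.98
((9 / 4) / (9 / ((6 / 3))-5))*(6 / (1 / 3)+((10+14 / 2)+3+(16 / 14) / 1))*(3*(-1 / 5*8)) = 29592 / 35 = 845.49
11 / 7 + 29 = 214 / 7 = 30.57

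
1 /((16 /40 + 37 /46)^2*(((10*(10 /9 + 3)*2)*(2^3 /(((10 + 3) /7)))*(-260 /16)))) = -4761 /39745622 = -0.00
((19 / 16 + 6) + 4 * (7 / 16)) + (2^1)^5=655 / 16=40.94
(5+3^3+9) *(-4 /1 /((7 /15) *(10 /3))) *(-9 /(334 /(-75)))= -249075 /1169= -213.07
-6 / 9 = -0.67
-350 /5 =-70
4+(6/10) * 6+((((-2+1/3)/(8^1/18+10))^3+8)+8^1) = 97992037/4152920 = 23.60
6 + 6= 12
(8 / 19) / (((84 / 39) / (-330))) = -8580 / 133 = -64.51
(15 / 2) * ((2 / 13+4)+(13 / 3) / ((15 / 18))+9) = 137.65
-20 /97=-0.21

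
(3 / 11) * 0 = 0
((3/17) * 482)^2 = 2090916/289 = 7235.00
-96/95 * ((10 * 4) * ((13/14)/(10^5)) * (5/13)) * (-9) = 108/83125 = 0.00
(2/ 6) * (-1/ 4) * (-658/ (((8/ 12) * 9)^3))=0.25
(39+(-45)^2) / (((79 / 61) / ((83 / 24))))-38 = 432416 / 79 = 5473.62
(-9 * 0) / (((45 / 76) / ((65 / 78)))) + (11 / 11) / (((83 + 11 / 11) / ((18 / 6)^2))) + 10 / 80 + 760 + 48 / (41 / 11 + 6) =4584879 / 5992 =765.17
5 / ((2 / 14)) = 35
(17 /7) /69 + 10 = 4847 /483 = 10.04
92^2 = 8464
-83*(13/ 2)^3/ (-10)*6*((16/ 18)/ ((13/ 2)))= 28054/ 15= 1870.27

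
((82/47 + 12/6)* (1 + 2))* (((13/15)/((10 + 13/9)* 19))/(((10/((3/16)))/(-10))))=-3861/459895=-0.01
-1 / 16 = -0.06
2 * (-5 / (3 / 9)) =-30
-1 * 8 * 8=-64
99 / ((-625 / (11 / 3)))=-363 / 625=-0.58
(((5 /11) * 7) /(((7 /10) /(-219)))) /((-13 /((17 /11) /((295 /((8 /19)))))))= 297840 /1763333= 0.17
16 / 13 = 1.23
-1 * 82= -82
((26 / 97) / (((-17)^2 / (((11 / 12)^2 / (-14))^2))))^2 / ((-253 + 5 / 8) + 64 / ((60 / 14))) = -181133254445 / 3852726766800795061420032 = -0.00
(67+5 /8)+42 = 877 /8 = 109.62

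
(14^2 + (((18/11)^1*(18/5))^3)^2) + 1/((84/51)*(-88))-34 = 260134661747291549/6200463500000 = 41954.07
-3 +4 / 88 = -65 / 22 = -2.95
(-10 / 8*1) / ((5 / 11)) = -11 / 4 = -2.75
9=9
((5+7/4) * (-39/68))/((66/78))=-13689/2992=-4.58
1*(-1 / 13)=-1 / 13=-0.08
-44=-44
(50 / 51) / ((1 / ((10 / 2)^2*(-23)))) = -28750 / 51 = -563.73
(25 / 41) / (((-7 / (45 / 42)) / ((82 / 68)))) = -375 / 3332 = -0.11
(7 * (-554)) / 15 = -3878 / 15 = -258.53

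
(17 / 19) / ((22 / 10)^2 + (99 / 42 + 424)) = 0.00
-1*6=-6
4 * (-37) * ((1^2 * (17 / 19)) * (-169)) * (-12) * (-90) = 459220320 / 19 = 24169490.53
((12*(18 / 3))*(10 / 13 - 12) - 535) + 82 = -16401 / 13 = -1261.62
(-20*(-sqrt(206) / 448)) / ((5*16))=sqrt(206) / 1792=0.01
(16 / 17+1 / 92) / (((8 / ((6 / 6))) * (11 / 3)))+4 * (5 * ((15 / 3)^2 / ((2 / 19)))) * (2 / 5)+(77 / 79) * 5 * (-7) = 20287997853 / 10872928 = 1865.92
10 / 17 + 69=1183 / 17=69.59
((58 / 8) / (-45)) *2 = -29 / 90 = -0.32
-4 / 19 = -0.21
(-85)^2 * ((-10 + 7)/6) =-7225/2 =-3612.50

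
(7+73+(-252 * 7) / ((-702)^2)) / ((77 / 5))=5475355 / 1054053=5.19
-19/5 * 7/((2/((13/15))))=-1729/150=-11.53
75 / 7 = 10.71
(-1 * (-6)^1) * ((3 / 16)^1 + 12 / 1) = 585 / 8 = 73.12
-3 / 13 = -0.23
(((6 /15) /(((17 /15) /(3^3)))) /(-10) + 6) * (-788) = -338052 /85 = -3977.08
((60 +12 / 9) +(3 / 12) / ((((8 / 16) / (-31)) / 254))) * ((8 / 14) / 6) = -3322 / 9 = -369.11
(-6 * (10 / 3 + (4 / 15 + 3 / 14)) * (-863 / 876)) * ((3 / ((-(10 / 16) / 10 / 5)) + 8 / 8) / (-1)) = 55070619 / 10220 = 5388.51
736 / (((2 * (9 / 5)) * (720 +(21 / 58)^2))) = 269120 / 947943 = 0.28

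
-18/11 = -1.64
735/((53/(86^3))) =467501160/53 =8820776.60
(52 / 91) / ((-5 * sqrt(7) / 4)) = -16 * sqrt(7) / 245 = -0.17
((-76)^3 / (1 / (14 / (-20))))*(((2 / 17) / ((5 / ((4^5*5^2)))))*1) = 3146579968 / 17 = 185092939.29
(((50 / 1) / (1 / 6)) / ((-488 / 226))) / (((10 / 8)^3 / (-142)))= 3080832 / 305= 10101.09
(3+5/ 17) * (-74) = -4144/ 17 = -243.76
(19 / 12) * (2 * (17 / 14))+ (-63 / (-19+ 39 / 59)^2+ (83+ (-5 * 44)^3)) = -65445280422367 / 6146301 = -10647913.34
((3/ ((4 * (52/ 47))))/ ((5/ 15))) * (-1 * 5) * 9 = -19035/ 208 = -91.51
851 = 851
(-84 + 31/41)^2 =11648569/1681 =6929.55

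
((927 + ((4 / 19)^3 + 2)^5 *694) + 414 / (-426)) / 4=6374715005040834231261255 / 1077860019121110679229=5914.23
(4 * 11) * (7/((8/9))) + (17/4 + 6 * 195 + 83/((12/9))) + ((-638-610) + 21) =356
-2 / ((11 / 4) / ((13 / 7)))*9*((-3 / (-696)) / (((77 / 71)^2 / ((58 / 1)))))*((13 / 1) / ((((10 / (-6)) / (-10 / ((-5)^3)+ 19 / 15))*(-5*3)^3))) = -172089658 / 21399984375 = -0.01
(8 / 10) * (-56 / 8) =-5.60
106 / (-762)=-53 / 381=-0.14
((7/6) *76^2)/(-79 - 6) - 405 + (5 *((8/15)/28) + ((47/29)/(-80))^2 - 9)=-315886334249/640505600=-493.18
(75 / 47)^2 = 5625 / 2209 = 2.55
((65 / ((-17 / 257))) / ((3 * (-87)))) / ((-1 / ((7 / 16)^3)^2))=-1965326545 / 74440507392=-0.03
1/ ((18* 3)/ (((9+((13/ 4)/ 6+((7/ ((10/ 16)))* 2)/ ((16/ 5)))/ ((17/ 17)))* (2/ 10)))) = 397/ 6480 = 0.06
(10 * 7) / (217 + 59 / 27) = 945 / 2959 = 0.32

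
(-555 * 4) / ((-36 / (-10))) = -1850 / 3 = -616.67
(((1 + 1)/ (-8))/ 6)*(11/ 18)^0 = -1/ 24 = -0.04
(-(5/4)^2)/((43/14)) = -175/344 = -0.51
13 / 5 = 2.60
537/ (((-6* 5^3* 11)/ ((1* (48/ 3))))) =-1432/ 1375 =-1.04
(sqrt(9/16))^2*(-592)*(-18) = 5994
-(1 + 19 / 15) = -34 / 15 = -2.27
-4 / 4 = -1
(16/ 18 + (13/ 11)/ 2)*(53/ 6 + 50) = 103429/ 1188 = 87.06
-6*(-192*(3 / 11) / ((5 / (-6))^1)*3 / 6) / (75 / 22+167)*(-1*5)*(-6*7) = -870912 / 3749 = -232.31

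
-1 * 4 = -4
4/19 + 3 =61/19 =3.21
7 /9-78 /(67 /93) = -64817 /603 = -107.49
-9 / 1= -9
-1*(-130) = 130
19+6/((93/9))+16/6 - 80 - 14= -6673/93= -71.75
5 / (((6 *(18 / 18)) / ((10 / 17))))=25 / 51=0.49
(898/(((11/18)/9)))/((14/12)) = 872856/77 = 11335.79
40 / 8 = 5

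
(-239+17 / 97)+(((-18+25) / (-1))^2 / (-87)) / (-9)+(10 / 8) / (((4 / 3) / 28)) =-64562045 / 303804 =-212.51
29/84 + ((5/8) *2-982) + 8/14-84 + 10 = -6323/6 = -1053.83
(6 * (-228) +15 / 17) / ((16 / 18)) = -209169 / 136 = -1538.01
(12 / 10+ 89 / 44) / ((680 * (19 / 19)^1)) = 709 / 149600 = 0.00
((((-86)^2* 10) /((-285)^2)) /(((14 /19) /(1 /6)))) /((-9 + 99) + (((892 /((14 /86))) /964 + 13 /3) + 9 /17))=15150706 /7396386975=0.00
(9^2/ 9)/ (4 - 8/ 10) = 45/ 16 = 2.81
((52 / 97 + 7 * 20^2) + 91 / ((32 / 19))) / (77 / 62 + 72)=274677887 / 7047632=38.97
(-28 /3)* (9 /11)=-84 /11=-7.64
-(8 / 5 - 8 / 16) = -11 / 10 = -1.10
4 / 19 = 0.21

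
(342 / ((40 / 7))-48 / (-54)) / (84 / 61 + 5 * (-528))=-666913 / 28972080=-0.02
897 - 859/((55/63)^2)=-230.06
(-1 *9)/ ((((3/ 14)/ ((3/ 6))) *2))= -21/ 2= -10.50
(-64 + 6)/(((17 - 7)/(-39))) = 1131/5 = 226.20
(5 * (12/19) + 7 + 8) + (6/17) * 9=6891/323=21.33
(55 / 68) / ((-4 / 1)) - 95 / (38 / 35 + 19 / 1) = -49635 / 10064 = -4.93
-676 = -676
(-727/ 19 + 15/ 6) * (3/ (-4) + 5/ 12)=453/ 38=11.92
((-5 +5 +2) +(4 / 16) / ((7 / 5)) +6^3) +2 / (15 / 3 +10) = 91691 / 420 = 218.31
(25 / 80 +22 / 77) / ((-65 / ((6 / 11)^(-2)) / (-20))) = 8107 / 13104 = 0.62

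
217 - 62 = 155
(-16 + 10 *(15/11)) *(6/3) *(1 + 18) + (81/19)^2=-284497/3971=-71.64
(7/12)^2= 49/144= 0.34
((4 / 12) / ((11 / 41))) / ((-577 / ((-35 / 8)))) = 1435 / 152328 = 0.01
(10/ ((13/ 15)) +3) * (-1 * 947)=-178983/ 13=-13767.92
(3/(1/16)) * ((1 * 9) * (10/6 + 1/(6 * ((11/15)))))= 818.18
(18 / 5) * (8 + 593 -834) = -4194 / 5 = -838.80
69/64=1.08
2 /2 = 1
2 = 2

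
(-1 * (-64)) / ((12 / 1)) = 5.33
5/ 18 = 0.28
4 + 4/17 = 72/17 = 4.24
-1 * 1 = -1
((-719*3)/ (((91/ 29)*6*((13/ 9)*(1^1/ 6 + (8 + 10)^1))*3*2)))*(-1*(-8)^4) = 384325632/ 128947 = 2980.49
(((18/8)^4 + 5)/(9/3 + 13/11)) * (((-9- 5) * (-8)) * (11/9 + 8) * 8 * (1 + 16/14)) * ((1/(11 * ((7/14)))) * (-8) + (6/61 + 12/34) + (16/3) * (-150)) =-7433019557915/71553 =-103881312.56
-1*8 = -8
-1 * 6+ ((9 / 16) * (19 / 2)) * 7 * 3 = 3399 / 32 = 106.22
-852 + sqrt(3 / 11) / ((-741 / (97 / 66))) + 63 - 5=-794 - 97* sqrt(33) / 537966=-794.00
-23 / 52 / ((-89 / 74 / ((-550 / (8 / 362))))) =-42358525 / 4628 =-9152.66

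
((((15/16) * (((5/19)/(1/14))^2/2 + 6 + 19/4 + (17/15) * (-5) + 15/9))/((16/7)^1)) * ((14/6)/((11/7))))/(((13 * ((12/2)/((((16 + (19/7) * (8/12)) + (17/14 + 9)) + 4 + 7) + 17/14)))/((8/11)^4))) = 56597450/47568609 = 1.19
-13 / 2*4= -26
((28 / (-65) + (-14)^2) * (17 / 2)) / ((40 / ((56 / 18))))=378182 / 2925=129.29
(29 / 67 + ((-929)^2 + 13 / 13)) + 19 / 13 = 751711232 / 871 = 863043.89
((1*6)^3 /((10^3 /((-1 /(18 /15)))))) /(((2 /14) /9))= -567 /50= -11.34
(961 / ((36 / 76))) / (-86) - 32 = -43027 / 774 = -55.59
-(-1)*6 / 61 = 6 / 61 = 0.10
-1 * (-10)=10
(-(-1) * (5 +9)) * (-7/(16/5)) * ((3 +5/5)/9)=-245/18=-13.61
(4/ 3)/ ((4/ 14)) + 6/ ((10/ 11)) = 169/ 15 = 11.27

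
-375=-375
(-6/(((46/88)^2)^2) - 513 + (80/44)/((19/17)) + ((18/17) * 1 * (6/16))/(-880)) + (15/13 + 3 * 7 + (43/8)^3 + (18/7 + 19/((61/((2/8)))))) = -5816222214373521799/14129205581370880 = -411.65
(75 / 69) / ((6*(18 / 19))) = 475 / 2484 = 0.19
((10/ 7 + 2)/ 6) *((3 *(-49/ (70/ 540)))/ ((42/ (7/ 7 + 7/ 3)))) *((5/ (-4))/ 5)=90/ 7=12.86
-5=-5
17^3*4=19652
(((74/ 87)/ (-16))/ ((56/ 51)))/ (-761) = 629/ 9886912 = 0.00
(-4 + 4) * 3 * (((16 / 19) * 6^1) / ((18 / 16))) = 0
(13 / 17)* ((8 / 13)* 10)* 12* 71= 4009.41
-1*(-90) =90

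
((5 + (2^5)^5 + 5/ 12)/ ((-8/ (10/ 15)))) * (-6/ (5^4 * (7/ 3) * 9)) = 402653249/ 315000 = 1278.26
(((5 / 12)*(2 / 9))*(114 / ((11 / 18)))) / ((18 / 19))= 1805 / 99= 18.23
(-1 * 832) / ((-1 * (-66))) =-416 / 33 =-12.61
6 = 6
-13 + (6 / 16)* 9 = -77 / 8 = -9.62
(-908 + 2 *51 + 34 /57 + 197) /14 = -34679 /798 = -43.46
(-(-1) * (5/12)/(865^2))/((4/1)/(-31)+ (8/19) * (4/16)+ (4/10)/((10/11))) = 2945/2201218092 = 0.00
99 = 99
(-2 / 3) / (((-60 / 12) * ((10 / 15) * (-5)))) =-1 / 25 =-0.04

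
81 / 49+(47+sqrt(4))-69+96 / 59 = -48337 / 2891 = -16.72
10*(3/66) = 5/11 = 0.45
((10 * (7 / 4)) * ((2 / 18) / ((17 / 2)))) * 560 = 19600 / 153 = 128.10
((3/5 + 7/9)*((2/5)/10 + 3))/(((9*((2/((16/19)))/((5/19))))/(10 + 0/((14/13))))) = 3968/7695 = 0.52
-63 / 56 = -9 / 8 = -1.12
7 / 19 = 0.37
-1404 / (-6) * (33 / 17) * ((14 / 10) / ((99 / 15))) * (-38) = -62244 / 17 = -3661.41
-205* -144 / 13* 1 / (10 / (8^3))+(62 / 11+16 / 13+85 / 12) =199531907 / 1716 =116277.34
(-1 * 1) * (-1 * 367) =367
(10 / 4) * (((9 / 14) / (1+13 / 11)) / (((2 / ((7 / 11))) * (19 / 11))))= 165 / 1216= 0.14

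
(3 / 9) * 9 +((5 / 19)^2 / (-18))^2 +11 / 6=204083311 / 42224004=4.83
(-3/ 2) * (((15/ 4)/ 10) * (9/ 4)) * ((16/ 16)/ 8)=-81/ 512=-0.16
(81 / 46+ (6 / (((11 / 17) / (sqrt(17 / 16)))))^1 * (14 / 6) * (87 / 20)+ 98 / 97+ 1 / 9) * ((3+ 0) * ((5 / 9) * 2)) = 578735 / 60237+ 3451 * sqrt(17) / 44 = 332.99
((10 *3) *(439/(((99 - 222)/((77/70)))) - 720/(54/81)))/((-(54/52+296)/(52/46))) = 901262804/7282789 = 123.75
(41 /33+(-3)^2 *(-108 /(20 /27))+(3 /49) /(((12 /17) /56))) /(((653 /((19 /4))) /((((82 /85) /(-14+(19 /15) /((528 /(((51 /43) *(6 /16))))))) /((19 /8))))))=80099888128 /290561808705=0.28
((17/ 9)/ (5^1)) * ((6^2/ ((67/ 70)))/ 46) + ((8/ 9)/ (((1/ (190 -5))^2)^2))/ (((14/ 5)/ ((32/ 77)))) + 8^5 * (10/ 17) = 19641407862177172/ 127081647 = 154557391.46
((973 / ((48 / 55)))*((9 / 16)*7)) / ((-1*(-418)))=102165 / 9728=10.50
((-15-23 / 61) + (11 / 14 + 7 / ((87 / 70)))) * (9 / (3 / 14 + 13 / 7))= -1996941 / 51301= -38.93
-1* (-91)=91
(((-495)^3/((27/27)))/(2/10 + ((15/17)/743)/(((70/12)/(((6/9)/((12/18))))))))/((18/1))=-5957703241875/177014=-33656678.24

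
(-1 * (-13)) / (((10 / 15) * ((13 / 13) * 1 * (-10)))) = -39 / 20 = -1.95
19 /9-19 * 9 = -1520 /9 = -168.89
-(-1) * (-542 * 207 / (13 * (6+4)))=-56097 / 65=-863.03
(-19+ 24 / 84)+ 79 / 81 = -10058 / 567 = -17.74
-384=-384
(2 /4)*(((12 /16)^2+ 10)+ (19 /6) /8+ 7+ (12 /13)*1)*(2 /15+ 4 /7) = 6.65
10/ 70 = 1/ 7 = 0.14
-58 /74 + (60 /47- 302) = -524321 /1739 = -301.51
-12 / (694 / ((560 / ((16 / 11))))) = -2310 / 347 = -6.66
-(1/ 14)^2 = -1/ 196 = -0.01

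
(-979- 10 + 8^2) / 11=-925 / 11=-84.09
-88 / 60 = -22 / 15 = -1.47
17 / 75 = 0.23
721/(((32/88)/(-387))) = -3069297/4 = -767324.25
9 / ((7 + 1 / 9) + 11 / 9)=1.08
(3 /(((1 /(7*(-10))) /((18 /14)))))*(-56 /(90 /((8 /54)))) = 224 /9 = 24.89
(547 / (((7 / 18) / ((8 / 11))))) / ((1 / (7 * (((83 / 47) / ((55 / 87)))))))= 20002.94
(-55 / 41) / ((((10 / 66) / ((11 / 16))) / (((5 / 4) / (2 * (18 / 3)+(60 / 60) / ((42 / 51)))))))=-27951 / 48544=-0.58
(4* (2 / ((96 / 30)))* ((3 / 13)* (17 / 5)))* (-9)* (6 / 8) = -1377 / 104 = -13.24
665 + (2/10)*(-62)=3263/5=652.60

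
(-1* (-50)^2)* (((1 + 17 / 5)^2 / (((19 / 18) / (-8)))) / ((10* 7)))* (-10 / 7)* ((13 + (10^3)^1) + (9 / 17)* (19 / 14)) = -840760272000 / 110789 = -7588842.50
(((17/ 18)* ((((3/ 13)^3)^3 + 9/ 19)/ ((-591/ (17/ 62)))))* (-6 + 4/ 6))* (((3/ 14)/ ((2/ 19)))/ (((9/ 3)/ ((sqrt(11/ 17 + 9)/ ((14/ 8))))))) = 206031080848* sqrt(697)/ 4079985693267393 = 0.00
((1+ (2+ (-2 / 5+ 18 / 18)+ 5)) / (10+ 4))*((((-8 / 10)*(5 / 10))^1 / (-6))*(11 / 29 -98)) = -4.00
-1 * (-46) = 46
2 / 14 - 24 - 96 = -839 / 7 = -119.86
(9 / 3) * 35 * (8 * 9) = 7560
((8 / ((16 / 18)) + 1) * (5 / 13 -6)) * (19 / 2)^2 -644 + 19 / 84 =-6237131 / 1092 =-5711.66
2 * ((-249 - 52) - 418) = -1438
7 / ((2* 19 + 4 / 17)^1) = 119 / 650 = 0.18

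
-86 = -86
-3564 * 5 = -17820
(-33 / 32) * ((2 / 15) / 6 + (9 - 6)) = -3.12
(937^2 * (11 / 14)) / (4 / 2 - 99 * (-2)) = 9657659 / 2800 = 3449.16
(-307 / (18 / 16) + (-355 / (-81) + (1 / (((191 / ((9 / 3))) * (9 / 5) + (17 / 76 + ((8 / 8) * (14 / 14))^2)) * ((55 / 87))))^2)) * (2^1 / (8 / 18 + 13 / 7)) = -7929975248407702 / 33987194445105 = -233.32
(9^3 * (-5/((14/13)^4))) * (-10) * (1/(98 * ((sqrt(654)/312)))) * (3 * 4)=20300444775 * sqrt(654)/12823741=40483.65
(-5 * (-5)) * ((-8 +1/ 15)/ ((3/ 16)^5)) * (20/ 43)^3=-4991221760000/ 57960603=-86114.04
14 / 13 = 1.08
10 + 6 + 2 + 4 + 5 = 27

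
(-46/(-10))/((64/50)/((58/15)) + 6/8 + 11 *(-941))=-0.00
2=2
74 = 74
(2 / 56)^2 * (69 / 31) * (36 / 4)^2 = 5589 / 24304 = 0.23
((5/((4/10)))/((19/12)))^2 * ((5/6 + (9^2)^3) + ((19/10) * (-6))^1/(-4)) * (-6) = -71745032250/361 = -198739701.52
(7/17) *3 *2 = 42/17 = 2.47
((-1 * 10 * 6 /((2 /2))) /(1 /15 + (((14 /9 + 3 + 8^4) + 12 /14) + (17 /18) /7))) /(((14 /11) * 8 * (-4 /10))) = 4125 /1148452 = 0.00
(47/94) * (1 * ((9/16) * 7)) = 63/32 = 1.97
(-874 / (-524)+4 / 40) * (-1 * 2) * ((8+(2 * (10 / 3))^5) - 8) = -494080000 / 10611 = -46563.00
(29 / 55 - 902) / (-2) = 49581 / 110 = 450.74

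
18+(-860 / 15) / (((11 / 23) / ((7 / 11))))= -21158 / 363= -58.29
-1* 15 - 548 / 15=-773 / 15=-51.53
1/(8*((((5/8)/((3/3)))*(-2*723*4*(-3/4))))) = 1/21690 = 0.00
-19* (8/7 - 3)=247/7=35.29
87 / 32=2.72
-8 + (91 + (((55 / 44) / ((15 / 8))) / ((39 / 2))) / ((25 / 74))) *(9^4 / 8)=194236559 / 2600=74706.37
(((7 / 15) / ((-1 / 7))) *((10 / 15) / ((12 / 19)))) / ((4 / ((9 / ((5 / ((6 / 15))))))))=-931 / 1500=-0.62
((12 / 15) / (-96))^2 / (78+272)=1 / 5040000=0.00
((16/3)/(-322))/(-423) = 8/204309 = 0.00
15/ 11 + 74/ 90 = 1082/ 495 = 2.19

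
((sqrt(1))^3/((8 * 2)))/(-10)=-1/160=-0.01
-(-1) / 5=1 / 5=0.20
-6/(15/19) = -38/5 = -7.60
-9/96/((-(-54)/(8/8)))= -0.00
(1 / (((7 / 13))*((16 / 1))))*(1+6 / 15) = 13 / 80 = 0.16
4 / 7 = 0.57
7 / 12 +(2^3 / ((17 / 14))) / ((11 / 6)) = 9373 / 2244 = 4.18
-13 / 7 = -1.86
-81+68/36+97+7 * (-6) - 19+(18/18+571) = 528.89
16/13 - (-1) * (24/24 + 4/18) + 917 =107576/117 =919.45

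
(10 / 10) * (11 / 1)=11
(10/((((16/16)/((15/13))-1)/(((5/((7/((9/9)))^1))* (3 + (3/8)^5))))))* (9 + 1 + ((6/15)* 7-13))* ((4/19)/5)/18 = 164245/2179072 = 0.08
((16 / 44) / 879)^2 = 16 / 93489561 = 0.00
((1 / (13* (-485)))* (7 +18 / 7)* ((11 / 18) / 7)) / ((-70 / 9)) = 737 / 43252300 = 0.00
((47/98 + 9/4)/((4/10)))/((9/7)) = 5.31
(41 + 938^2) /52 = 879885 /52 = 16920.87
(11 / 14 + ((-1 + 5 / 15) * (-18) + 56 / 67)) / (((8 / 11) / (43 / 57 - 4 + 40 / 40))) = -374792 / 8911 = -42.06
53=53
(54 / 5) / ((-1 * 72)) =-3 / 20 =-0.15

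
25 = 25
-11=-11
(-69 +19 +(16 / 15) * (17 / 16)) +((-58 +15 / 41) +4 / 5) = -65006 / 615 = -105.70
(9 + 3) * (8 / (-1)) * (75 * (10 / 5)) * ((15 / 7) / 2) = -108000 / 7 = -15428.57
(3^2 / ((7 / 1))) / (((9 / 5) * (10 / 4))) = 2 / 7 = 0.29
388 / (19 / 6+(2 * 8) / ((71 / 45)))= 165288 / 5669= 29.16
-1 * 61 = -61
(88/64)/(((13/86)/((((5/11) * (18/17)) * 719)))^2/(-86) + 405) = 3662189824025700/1078681366343478239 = 0.00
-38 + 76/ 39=-1406/ 39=-36.05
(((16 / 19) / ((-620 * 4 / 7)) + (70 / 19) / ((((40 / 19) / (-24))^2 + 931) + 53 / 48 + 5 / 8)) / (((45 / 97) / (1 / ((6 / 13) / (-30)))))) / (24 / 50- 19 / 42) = -19826735067230 / 2484639479499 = -7.98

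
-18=-18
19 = 19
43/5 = 8.60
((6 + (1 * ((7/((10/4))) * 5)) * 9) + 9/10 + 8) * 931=1311779/10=131177.90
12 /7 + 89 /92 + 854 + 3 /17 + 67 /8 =18945145 /21896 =865.23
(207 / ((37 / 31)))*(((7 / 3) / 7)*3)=6417 / 37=173.43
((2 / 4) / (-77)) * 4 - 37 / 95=-3039 / 7315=-0.42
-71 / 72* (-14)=497 / 36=13.81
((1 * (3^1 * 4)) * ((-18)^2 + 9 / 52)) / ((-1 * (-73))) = 53.29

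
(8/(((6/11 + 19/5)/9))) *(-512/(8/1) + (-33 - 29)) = -498960/239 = -2087.70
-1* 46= -46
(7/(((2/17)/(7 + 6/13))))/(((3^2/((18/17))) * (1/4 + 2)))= 2716/117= 23.21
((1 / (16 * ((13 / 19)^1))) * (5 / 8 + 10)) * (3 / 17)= 285 / 1664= 0.17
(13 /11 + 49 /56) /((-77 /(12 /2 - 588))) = 15.55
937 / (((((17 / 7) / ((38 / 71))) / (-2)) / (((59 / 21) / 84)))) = -1050377 / 76041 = -13.81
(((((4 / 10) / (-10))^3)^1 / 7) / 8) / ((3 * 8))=-1 / 21000000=-0.00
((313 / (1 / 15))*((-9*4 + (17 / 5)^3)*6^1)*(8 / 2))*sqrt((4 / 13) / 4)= 9307368*sqrt(13) / 325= 103255.98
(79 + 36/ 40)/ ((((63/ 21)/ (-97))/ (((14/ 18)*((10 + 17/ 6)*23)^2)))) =-1701585107761/ 9720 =-175060196.27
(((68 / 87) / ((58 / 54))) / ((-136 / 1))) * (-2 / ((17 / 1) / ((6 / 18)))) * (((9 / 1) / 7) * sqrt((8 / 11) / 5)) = 54 * sqrt(110) / 5504345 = 0.00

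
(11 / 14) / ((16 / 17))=187 / 224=0.83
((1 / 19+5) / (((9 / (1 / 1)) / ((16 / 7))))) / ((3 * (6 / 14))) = 512 / 513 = 1.00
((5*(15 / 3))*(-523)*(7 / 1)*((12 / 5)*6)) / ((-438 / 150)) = 32949000 / 73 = 451356.16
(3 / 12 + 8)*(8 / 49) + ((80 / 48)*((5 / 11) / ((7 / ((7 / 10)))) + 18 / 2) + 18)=111323 / 3234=34.42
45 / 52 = 0.87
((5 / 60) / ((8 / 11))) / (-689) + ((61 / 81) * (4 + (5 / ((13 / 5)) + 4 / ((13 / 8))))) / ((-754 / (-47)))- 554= -372732105329 / 673279776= -553.61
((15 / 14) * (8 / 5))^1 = 12 / 7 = 1.71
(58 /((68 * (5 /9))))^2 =68121 /28900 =2.36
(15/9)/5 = 1/3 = 0.33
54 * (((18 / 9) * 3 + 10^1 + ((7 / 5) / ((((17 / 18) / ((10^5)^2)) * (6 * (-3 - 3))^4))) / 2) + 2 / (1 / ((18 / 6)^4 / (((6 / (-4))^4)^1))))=110564728 / 459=240881.76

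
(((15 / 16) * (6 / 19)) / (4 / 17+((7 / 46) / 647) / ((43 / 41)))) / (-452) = -54390055 / 19557521104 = -0.00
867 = 867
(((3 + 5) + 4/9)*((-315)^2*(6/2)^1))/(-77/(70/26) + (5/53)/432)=-41109768000/467729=-87892.28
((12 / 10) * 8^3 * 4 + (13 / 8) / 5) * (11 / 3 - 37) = -491585 / 6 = -81930.83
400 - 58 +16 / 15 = 5146 / 15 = 343.07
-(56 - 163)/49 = 107/49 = 2.18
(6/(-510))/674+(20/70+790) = 316928273/401030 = 790.29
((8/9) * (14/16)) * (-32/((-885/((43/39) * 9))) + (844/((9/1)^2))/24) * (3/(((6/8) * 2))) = 1.23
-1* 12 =-12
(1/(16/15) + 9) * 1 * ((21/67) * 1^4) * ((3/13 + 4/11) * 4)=7.41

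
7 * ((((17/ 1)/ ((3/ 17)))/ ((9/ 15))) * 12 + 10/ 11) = 13493.03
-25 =-25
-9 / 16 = -0.56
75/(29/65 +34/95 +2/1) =92625/3463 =26.75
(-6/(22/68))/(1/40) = -8160/11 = -741.82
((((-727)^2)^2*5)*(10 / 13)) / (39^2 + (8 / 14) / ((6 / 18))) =97770016344350 / 138567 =705579368.42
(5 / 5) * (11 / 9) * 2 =22 / 9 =2.44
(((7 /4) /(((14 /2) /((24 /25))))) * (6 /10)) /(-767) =-18 /95875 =-0.00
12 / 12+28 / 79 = 107 / 79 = 1.35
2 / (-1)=-2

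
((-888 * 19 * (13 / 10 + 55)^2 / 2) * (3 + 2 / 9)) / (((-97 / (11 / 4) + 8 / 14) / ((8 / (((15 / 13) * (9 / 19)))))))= 122901671950057 / 3381750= 36342624.96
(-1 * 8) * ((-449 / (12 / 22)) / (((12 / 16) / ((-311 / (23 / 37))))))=-909329168 / 207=-4392894.53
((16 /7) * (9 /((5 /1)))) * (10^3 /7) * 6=172800 /49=3526.53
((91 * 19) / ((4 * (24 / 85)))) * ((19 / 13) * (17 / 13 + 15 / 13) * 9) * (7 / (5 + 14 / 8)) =6014260 / 117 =51403.93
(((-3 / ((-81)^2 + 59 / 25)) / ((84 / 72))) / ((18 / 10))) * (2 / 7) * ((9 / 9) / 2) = -125 / 4020058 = -0.00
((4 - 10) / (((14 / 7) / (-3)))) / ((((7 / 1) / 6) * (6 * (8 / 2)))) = 9 / 28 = 0.32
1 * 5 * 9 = 45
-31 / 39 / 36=-31 / 1404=-0.02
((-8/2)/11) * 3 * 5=-60/11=-5.45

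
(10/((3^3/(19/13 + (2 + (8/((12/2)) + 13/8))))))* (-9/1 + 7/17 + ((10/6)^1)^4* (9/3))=34.62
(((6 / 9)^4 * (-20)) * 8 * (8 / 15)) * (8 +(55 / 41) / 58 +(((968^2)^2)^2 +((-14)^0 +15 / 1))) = -417159512838448926527505397760 / 32103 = -12994409022161446797106360.00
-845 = -845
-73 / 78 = -0.94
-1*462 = -462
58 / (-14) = -4.14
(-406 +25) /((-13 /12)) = 4572 /13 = 351.69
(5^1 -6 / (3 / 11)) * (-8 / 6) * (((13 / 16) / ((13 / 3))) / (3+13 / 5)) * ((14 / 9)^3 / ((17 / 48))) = 1960 / 243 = 8.07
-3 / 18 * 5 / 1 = -5 / 6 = -0.83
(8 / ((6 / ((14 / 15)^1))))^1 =56 / 45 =1.24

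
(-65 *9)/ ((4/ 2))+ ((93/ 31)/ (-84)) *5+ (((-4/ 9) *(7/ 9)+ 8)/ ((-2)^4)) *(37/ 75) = -2487224/ 8505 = -292.44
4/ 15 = 0.27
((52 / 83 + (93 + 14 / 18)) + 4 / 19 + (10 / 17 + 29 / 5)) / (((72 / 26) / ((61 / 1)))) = 96627509147 / 43430580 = 2224.87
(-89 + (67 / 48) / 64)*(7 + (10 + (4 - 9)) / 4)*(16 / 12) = -3006751 / 3072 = -978.76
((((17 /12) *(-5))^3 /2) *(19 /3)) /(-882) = 11668375 /9144576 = 1.28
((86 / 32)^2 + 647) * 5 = 837405 / 256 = 3271.11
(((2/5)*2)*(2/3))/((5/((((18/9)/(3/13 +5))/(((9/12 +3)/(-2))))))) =-416/19125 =-0.02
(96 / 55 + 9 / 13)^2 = 3038049 / 511225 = 5.94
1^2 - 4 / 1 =-3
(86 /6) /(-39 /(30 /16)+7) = -215 /207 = -1.04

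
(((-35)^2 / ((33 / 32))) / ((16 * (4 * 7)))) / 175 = 1 / 66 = 0.02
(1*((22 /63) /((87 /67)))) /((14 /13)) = 9581 /38367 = 0.25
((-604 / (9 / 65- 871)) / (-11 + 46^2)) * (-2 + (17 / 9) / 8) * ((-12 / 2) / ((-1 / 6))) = -249301 / 11915563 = -0.02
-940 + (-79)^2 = 5301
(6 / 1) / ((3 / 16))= 32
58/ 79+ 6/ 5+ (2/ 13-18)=-81708/ 5135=-15.91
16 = 16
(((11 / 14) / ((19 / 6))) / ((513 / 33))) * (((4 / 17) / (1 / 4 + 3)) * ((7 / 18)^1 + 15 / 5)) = 59048 / 15078609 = 0.00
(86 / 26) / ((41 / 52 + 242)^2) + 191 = 30443618319 / 159390625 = 191.00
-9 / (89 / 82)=-738 / 89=-8.29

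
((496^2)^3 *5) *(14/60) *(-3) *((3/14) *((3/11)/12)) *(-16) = 44669522870796288/11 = 4060865715526935.27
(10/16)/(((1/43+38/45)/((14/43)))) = 1575/6716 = 0.23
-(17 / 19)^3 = -4913 / 6859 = -0.72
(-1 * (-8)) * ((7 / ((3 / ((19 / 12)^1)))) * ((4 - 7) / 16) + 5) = 827 / 24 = 34.46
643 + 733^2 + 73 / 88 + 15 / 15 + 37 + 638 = 47397577 / 88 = 538608.83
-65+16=-49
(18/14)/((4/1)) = 0.32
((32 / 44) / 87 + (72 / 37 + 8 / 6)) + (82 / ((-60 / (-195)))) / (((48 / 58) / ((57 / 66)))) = 281.40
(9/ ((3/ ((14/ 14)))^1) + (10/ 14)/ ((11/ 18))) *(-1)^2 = 321/ 77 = 4.17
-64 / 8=-8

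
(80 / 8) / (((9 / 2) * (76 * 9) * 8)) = 0.00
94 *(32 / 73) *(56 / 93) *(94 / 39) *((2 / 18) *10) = 158341120 / 2382939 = 66.45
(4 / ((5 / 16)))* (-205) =-2624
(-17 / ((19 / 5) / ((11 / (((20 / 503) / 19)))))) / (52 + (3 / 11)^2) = -11381381 / 25204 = -451.57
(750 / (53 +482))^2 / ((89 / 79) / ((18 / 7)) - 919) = -6399000 / 2990925311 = -0.00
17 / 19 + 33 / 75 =634 / 475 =1.33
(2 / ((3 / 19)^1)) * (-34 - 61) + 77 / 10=-35869 / 30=-1195.63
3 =3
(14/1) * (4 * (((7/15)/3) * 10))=784/9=87.11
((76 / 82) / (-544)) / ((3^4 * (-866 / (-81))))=-19 / 9657632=-0.00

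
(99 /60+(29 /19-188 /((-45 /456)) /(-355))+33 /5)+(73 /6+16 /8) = 2505983 /134900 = 18.58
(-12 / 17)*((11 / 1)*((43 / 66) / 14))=-43 / 119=-0.36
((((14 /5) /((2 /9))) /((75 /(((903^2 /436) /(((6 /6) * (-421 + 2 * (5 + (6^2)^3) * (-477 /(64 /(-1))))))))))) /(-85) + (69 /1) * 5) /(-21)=-2962529884571471 /180327908796875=-16.43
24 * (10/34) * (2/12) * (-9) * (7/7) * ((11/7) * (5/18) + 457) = -576370/119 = -4843.45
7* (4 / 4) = 7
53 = 53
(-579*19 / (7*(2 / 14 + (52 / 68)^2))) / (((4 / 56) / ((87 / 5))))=-1936187001 / 3680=-526137.77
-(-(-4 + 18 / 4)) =1 / 2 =0.50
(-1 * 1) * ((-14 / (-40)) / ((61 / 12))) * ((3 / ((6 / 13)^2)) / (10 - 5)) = -1183 / 6100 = -0.19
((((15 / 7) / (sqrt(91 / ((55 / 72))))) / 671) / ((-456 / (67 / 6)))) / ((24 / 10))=-1675* sqrt(10010) / 56133133056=-0.00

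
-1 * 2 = -2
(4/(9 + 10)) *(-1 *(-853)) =3412/19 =179.58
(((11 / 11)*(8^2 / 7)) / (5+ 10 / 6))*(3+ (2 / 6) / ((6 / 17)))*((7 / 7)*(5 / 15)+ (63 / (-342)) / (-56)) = 21797 / 11970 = 1.82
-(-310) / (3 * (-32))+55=2485 / 48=51.77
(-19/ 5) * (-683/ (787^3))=12977/ 2437217015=0.00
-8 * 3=-24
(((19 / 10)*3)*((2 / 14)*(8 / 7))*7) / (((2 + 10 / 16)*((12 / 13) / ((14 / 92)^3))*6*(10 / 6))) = 1729 / 1825050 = 0.00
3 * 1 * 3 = 9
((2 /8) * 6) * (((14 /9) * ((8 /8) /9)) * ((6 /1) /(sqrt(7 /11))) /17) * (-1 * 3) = -2 * sqrt(77) /51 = -0.34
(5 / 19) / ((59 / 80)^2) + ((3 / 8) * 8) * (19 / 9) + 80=17226001 / 198417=86.82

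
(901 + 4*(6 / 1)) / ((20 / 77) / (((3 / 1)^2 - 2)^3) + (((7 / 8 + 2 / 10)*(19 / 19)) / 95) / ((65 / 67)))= 6034253225000 / 81030091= 74469.29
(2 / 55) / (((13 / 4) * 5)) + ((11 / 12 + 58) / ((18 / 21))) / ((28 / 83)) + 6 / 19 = 3992128301 / 19562400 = 204.07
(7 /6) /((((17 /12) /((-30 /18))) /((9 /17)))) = -210 /289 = -0.73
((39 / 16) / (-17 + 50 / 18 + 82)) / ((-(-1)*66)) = 117 / 214720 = 0.00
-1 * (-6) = 6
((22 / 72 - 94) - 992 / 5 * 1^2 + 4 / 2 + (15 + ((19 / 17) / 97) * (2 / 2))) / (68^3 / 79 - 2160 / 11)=-70953948197 / 975977403840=-0.07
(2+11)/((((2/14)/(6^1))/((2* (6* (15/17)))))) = 5781.18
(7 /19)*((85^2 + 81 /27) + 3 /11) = 556577 /209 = 2663.05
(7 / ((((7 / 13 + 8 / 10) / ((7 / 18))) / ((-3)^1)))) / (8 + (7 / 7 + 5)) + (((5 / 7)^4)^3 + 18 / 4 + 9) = 189036198946939 / 14450303837844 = 13.08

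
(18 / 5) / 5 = 18 / 25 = 0.72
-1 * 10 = -10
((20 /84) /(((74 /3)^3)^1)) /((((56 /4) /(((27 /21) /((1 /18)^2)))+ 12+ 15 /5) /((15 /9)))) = 54675 /31087366996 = 0.00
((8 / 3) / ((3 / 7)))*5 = 280 / 9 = 31.11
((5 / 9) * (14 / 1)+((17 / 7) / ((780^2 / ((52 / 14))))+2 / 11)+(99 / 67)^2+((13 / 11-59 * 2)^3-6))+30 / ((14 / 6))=-10921097755035633397 / 6850773329400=-1594140.87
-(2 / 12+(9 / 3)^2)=-55 / 6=-9.17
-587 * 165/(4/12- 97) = 58113/58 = 1001.95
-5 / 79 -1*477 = -37688 / 79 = -477.06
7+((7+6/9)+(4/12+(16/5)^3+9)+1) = 7221/125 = 57.77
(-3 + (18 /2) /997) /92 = -0.03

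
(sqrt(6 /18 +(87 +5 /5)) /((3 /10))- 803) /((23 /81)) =-65043 /23 +90 * sqrt(795) /23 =-2717.63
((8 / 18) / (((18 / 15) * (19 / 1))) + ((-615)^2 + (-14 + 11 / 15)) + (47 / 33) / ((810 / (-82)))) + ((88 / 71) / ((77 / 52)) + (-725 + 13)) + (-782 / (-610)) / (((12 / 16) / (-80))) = 2905152348823357 / 7698547395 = 377363.70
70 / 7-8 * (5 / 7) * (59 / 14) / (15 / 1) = 1234 / 147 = 8.39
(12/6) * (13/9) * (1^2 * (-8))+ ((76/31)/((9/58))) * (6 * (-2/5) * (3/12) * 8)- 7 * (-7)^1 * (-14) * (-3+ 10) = -6836822/1395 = -4900.95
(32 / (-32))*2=-2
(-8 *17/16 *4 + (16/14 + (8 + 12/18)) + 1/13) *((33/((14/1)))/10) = -5.68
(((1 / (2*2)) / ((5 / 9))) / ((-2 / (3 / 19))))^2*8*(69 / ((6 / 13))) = 217971 / 144400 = 1.51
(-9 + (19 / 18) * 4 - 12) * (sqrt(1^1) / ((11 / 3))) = -151 / 33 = -4.58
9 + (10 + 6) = 25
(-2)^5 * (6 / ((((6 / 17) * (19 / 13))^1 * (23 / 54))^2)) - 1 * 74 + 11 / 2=-1545313217 / 381938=-4045.98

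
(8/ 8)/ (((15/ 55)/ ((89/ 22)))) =89/ 6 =14.83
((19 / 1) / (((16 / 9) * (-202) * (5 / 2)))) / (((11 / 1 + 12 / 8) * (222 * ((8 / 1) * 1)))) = -57 / 59792000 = -0.00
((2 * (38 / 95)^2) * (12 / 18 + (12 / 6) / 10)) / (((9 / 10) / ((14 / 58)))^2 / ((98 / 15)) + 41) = 1997632 / 310650225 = 0.01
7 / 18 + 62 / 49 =1459 / 882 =1.65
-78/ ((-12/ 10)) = 65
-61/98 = -0.62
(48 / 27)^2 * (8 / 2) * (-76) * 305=-23736320 / 81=-293040.99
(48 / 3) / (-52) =-0.31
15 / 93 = 5 / 31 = 0.16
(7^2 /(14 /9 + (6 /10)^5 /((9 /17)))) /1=1378125 /47881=28.78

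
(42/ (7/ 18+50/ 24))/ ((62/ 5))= 3780/ 2759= 1.37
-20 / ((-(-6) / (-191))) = 1910 / 3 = 636.67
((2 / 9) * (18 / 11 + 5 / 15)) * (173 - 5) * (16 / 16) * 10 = 72800 / 99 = 735.35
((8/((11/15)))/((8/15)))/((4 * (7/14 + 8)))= 0.60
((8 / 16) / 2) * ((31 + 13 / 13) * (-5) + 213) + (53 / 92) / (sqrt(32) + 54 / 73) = 282437 * sqrt(2) / 3855076 + 102055051 / 7710152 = 13.34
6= 6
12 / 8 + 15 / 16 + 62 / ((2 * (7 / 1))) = 769 / 112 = 6.87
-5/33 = -0.15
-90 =-90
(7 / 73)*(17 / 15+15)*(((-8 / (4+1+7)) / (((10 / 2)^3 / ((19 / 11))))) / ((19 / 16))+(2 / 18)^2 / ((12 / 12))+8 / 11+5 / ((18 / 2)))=22081444 / 11086875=1.99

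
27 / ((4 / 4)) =27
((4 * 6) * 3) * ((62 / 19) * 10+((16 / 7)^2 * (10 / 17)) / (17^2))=10750001760 / 4574003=2350.24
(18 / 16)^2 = 81 / 64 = 1.27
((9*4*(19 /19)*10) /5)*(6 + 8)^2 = 14112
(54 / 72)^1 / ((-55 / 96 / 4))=-288 / 55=-5.24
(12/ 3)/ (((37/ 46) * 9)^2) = 8464/ 110889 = 0.08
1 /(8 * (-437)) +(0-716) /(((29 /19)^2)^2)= -131.93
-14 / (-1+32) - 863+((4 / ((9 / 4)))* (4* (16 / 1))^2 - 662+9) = 1608526 / 279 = 5765.33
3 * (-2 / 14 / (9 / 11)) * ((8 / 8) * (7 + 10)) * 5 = -935 / 21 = -44.52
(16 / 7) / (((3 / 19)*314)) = 152 / 3297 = 0.05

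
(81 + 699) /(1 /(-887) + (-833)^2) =345930 /307739771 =0.00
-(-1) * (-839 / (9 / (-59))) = 49501 / 9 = 5500.11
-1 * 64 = -64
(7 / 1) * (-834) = -5838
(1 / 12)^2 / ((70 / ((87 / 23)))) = 29 / 77280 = 0.00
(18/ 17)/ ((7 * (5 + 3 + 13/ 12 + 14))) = 216/ 32963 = 0.01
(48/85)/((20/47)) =564/425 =1.33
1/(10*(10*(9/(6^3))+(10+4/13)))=0.01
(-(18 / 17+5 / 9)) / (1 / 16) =-3952 / 153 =-25.83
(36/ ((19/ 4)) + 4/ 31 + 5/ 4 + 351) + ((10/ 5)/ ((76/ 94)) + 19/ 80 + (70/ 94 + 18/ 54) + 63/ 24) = 2434147441/ 6643920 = 366.37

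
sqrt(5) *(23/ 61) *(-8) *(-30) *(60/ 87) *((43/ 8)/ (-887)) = -593400 *sqrt(5)/ 1569103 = -0.85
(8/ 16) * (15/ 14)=15/ 28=0.54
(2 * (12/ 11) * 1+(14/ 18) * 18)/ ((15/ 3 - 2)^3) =178/ 297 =0.60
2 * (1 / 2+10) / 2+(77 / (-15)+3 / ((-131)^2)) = 2763011 / 514830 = 5.37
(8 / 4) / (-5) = -2 / 5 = -0.40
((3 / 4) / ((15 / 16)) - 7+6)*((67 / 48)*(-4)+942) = -187.28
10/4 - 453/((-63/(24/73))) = 4971/1022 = 4.86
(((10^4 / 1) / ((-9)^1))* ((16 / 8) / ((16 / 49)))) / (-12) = 30625 / 54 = 567.13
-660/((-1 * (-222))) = -110/37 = -2.97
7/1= 7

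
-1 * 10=-10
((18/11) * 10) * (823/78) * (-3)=-74070/143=-517.97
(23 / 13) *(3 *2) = 138 / 13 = 10.62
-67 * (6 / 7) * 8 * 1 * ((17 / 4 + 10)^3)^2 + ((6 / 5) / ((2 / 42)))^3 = -861694652457333 / 224000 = -3846851127.04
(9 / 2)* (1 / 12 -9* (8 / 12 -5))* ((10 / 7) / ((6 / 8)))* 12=4020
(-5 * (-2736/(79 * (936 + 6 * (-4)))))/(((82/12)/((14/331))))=1260/1072109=0.00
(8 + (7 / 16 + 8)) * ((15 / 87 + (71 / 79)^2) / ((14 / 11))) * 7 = 256600421 / 2895824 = 88.61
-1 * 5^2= -25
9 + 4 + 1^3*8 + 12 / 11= 243 / 11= 22.09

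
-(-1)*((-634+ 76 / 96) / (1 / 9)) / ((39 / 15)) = -17535 / 8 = -2191.88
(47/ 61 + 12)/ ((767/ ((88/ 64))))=8569/ 374296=0.02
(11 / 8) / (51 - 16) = 0.04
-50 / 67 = -0.75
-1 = -1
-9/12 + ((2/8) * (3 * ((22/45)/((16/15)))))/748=-1631/2176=-0.75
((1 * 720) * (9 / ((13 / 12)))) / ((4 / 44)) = 65796.92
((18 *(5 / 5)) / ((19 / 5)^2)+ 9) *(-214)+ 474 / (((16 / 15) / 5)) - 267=-237.88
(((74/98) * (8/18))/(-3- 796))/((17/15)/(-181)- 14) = 133940/4466385231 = 0.00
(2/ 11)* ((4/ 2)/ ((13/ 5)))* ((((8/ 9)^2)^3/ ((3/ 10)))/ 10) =5242880/ 227988189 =0.02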